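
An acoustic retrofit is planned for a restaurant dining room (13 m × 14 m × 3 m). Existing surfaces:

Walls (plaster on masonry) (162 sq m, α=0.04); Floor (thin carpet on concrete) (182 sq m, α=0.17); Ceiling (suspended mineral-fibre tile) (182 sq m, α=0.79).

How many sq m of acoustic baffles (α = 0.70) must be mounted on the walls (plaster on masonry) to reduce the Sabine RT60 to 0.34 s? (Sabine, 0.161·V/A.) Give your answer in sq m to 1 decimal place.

Summing Sᵢαᵢ: 6.480 + 30.940 + 143.780 → A₁ = 181.200 sabins.
V = 546 m³. Target absorption A₂ = 0.161 × 546 / 0.34 = 258.547 sabins.
ΔA needed = 258.547 − 181.200 = 77.347 sabins.
Net gain per sq m: Δα = 0.70 − 0.04 = 0.66.
Panel area = 77.347 / 0.66 = 117.2 sq m.

117.2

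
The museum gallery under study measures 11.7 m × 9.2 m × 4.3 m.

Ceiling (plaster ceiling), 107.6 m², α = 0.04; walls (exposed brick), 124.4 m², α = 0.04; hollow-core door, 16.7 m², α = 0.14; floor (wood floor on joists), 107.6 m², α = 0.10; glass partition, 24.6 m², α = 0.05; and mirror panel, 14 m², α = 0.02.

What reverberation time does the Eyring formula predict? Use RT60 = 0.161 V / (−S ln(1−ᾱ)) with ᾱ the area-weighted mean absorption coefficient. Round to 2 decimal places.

S = Σ Sᵢ = 394.9 m².
Absorption A = 107.6·0.04 + 124.4·0.04 + 16.7·0.14 + 107.6·0.10 + 24.6·0.05 + 14·0.02 = 23.888 sabins.
Mean coefficient ᾱ = A/S = 0.0605.
Eyring denominator: −S ln(1−ᾱ) = 24.645.
V = 11.7 × 9.2 × 4.3 = 462.852 m³.
RT60 = 0.161 × 462.852 / 24.645 = 3.02 s.

3.02 seconds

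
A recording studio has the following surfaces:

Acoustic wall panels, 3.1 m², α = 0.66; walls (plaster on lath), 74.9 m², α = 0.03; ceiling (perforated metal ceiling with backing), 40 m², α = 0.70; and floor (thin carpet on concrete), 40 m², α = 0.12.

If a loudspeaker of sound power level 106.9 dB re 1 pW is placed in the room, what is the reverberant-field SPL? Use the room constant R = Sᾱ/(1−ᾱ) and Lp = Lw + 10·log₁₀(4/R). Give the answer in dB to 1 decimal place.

96.1 dB

A = 37.093 sabins; S = 158.0 m².
ᾱ = 37.093/158.0 = 0.2348; R = Sᾱ/(1−ᾱ) = 37.093/(1−0.2348) = 48.475 m².
Lp = 106.9 + 10·log₁₀(4/48.475) = 106.9 + (-10.83) = 96.1 dB.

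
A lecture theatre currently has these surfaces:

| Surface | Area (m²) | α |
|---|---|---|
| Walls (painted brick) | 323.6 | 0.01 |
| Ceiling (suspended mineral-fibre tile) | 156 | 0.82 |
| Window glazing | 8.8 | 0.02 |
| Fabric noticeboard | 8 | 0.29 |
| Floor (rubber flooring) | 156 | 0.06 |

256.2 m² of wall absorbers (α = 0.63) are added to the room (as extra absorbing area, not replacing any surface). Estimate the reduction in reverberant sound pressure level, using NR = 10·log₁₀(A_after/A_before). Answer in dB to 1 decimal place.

3.3 dB

Total absorption A_before = 323.6·0.01 + 156·0.82 + 8.8·0.02 + 8·0.29 + 156·0.06
  = 3.236 + 127.920 + 0.176 + 2.320 + 9.360 = 143.012 m² sabins.
Treatment contributes 256.2·0.63 = 161.406 sabins.
New total A_after = 304.418 sabins.
Reduction = 10 log₁₀(A_after/A_before) = 10 log₁₀(2.1286) = 3.3 dB.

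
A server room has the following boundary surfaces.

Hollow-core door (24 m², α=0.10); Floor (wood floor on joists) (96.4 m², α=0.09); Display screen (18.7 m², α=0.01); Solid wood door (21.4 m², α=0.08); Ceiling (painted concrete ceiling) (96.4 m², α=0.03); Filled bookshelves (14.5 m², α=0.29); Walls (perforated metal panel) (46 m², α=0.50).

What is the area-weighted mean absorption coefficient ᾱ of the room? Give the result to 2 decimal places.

0.14

S = Σ Sᵢ = 24 + 96.4 + 18.7 + 21.4 + 96.4 + 14.5 + 46 = 317.4 m².
A = 24*0.10 + 96.4*0.09 + 18.7*0.01 + 21.4*0.08 + 96.4*0.03 + 14.5*0.29 + 46*0.50 = 43.072 sabins.
ᾱ = A/S = 0.14.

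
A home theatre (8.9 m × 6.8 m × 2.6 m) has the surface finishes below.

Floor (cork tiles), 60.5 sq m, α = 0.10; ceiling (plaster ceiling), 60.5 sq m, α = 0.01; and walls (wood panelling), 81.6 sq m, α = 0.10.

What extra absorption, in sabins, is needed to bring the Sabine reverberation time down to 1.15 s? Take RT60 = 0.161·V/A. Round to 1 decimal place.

Total absorption A₁ = 60.5×0.10 + 60.5×0.01 + 81.6×0.10
  = 6.050 + 0.605 + 8.160 = 14.815 sq m sabins.
For T = 1.15 s, need A₂ = 0.161·V/T = 0.161·157.352/1.15 = 22.029 sabins.
Additional absorption ΔA = 22.029 − 14.815 = 7.2 sabins.

7.2 sabins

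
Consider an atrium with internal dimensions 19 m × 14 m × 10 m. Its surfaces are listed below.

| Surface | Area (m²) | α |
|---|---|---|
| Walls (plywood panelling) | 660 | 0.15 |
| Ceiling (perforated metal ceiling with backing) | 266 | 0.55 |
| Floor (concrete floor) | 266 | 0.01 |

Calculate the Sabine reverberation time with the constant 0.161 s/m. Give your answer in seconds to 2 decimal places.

A = Σ Sᵢαᵢ = 660*0.15 + 266*0.55 + 266*0.01 = 247.960 sabins.
Room volume: 2660 m³.
RT60 = 0.161 · V / A = 0.161 × 2660 / 247.960 = 1.73 s.

1.73 seconds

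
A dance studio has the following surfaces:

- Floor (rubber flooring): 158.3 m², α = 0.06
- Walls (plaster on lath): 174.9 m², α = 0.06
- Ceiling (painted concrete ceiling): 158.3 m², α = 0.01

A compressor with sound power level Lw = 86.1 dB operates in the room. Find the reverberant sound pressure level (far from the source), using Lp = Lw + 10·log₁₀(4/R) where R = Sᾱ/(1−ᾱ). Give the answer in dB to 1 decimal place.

Σ(Sᵢαᵢ) = 158.3·0.06 + 174.9·0.06 + 158.3·0.01 = 21.575; total area S = 491.5 m².
ᾱ = 0.0439, so room constant R = A/(1−ᾱ) = 22.566 m².
Lp = Lw + 10 log₁₀(4/R) = 86.1 -7.51 = 78.6 dB.

78.6 dB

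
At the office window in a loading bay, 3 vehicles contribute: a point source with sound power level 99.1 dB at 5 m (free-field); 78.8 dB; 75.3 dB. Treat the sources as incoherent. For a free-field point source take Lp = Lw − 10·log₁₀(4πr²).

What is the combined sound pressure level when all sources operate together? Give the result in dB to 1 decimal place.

81.3 dB

Source at 5 m: Lp = 99.1 − 10·log₁₀(4π·5²) = 99.1 − 10·log₁₀(314.159) = 74.1 dB.
Sum in the linear (power) domain: Σ 10^(Lᵢ/10) = 10^(74.1/10) + 10^(78.8/10) + 10^(75.3/10) = 1.354e+08.
Back to dB: 10·log₁₀ Σ = 81.3 dB.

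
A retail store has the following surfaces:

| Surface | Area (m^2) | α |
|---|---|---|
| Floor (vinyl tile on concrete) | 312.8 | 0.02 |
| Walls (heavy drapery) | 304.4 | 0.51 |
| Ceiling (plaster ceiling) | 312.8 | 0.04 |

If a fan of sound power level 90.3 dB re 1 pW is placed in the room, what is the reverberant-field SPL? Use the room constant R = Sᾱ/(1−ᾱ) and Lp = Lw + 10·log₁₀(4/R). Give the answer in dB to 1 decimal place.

73.0 dB

A = 174.012 sabins; S = 930.0 m^2.
ᾱ = 174.012/930.0 = 0.1871; R = Sᾱ/(1−ᾱ) = 174.012/(1−0.1871) = 214.063 m^2.
Lp = Lw + 10 log₁₀(4/R) = 90.3 -17.28 = 73.0 dB.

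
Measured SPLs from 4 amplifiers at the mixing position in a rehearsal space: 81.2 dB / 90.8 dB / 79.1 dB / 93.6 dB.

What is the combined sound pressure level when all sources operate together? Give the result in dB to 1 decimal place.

Σ 10^(Lᵢ/10) = 3.706e+09.
L_total = 10·log₁₀(3.706e+09) = 95.7 dB.

95.7 dB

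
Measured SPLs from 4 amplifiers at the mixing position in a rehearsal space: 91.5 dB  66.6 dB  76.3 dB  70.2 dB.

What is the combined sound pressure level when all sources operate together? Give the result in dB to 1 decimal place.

91.7 dB

Converting to relative power and adding: 10^(91.5/10) + 10^(66.6/10) + 10^(76.3/10) + 10^(70.2/10) = 1.47e+09.
L_total = 10·log₁₀(1.47e+09) = 91.7 dB.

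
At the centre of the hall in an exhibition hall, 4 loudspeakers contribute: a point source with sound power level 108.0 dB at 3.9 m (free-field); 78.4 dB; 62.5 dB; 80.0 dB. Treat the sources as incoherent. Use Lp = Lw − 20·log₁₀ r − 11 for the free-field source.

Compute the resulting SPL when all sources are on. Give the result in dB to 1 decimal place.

87.0 dB

Source at 3.9 m: Lp = 108.0 − 20·log₁₀(3.9) − 11 = 85.2 dB.
Converting to relative power and adding: 10^(85.2/10) + 10^(78.4/10) + 10^(62.5/10) + 10^(80.0/10) = 5.021e+08.
Combined level = 10 log₁₀(5.021e+08) = 87.0 dB.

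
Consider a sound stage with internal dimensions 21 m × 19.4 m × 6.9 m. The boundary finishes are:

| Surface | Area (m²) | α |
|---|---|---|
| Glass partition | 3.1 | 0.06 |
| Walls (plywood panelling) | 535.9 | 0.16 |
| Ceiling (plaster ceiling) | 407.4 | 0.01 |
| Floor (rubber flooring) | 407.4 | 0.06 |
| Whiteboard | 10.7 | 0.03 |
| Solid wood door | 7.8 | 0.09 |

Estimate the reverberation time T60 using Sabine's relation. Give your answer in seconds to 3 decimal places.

3.919 sec

Summing Sᵢαᵢ: 0.186 + 85.744 + 4.074 + 24.444 + 0.321 + 0.702 → A = 115.471 sabins.
Room volume: 2811.06 m³.
RT60 = 0.161 · V / A = 0.161 × 2811.06 / 115.471 = 3.919 s.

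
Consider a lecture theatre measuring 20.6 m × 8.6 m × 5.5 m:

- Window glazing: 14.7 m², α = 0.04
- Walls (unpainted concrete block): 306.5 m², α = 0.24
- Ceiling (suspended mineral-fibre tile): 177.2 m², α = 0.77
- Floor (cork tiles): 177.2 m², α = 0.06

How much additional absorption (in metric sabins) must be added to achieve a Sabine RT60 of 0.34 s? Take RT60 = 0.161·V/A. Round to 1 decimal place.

240.2 sabins

Total absorption A₁ = 14.7×0.04 + 306.5×0.24 + 177.2×0.77 + 177.2×0.06
  = 0.588 + 73.560 + 136.444 + 10.632 = 221.224 m² sabins.
For T = 0.34 s, need A₂ = 0.161·V/T = 0.161·974.38/0.34 = 461.398 sabins.
Additional absorption ΔA = 461.398 − 221.224 = 240.2 sabins.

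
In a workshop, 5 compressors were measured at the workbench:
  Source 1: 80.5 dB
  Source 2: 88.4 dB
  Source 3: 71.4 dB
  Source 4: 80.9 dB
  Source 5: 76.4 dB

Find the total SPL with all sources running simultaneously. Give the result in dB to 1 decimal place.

Sum in the linear (power) domain: Σ 10^(Lᵢ/10) = 10^(80.5/10) + 10^(88.4/10) + 10^(71.4/10) + 10^(80.9/10) + 10^(76.4/10) = 9.845e+08.
Back to dB: 10·log₁₀ Σ = 89.9 dB.

89.9 dB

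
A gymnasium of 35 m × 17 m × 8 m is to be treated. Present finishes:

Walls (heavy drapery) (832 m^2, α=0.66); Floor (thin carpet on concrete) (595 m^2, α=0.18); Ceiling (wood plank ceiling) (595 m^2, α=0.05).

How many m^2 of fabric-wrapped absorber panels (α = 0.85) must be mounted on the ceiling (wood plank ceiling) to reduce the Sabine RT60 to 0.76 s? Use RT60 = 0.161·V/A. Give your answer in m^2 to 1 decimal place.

403.0

Total absorption A₁ = 832×0.66 + 595×0.18 + 595×0.05
  = 549.120 + 107.100 + 29.750 = 685.970 m^2 sabins.
Required A₂ = 0.161·4760/0.76 = 1008.368 sabins.
Absorption to add: 1008.368 − 685.970 = 322.398 sabins.
Net gain per m^2: Δα = 0.85 − 0.05 = 0.80.
Panel area = 322.398 / 0.80 = 403.0 m^2.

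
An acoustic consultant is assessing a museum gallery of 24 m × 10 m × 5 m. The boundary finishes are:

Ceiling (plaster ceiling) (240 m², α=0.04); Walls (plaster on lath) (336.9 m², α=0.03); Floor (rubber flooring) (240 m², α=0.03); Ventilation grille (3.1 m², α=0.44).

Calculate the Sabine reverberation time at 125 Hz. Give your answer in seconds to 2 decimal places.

A = Σ Sᵢαᵢ = 240·0.04 + 336.9·0.03 + 240·0.03 + 3.1·0.44 = 28.271 sabins.
Volume V = 24 × 10 × 5 = 1200 m³.
RT60 = 0.161 · V / A = 0.161 × 1200 / 28.271 = 6.83 s.

6.83 s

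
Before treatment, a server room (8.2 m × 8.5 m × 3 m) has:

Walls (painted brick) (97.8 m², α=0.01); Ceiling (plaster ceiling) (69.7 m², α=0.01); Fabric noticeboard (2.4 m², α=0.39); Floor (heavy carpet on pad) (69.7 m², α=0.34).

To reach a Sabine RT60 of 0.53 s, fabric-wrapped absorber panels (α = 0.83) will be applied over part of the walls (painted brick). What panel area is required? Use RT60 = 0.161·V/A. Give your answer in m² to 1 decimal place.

Total absorption A₁ = 97.8×0.01 + 69.7×0.01 + 2.4×0.39 + 69.7×0.34
  = 0.978 + 0.697 + 0.936 + 23.698 = 26.309 m² sabins.
Required A₂ = 0.161·209.1/0.53 = 63.519 sabins.
Absorption to add: 63.519 − 26.309 = 37.210 sabins.
Net gain per m²: Δα = 0.83 − 0.01 = 0.82.
Panel area = 37.210 / 0.82 = 45.4 m².

45.4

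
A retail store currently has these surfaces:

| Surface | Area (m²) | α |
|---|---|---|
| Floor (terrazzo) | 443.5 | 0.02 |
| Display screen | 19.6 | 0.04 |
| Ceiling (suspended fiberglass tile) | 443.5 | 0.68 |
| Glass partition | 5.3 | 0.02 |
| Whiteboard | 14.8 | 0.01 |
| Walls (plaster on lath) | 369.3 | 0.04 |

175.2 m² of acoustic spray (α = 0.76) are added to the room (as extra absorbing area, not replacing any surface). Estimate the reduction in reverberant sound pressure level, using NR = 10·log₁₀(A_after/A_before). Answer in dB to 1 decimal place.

1.5 dB

Summing Sᵢαᵢ: 8.870 + 0.784 + 301.580 + 0.106 + 0.148 + 14.772 → A_before = 326.260 sabins.
Treatment contributes 175.2·0.76 = 133.152 sabins.
A_after = 326.260 + 133.152 = 459.412 sabins.
NR = 10·log₁₀(459.412/326.260) = 1.5 dB.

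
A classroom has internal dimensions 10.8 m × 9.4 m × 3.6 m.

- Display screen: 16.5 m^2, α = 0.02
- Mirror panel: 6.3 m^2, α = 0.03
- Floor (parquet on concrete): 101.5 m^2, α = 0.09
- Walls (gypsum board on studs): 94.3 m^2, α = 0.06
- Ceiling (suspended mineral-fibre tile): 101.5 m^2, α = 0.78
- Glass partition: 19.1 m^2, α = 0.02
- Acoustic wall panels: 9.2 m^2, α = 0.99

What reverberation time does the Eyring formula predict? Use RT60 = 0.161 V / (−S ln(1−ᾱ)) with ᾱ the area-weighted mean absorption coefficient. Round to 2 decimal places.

Total surface area S = 16.5 + 6.3 + 101.5 + 94.3 + 101.5 + 19.1 + 9.2 = 348.4 m^2.
Σ(Sᵢαᵢ) = 16.5·0.02 + 6.3·0.03 + 101.5·0.09 + 94.3·0.06 + 101.5·0.78 + 19.1·0.02 + 9.2·0.99 = 103.972.
ᾱ = 103.972 / 348.4 = 0.2984.
−S·ln(1−ᾱ) = −348.4 × ln(1 − 0.2984) = 123.470.
V = 10.8 × 9.4 × 3.6 = 365.472 m³.
RT60 = 0.161 × 365.472 / 123.470 = 0.48 s.

0.48 s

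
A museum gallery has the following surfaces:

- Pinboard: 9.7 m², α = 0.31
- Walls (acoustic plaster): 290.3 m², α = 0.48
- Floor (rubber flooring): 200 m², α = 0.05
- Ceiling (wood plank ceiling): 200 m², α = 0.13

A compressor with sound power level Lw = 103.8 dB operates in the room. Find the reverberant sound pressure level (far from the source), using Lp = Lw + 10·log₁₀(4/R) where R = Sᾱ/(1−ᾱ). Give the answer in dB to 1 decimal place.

86.0 dB

Σ(Sᵢαᵢ) = 9.7·0.31 + 290.3·0.48 + 200·0.05 + 200·0.13 = 178.351; total area S = 700.0 m².
ᾱ = 0.2548, so room constant R = A/(1−ᾱ) = 239.333 m².
Lp = 103.8 + 10·log₁₀(4/239.333) = 103.8 + (-17.77) = 86.0 dB.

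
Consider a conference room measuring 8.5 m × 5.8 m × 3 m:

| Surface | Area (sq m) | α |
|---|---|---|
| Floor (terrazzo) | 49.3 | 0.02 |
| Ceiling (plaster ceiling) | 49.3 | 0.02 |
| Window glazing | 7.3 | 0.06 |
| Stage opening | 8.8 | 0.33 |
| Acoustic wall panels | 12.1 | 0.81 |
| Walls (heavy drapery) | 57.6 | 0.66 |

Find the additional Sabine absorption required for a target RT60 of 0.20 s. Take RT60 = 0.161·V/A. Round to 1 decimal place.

Total absorption A₁ = 49.3·0.02 + 49.3·0.02 + 7.3·0.06 + 8.8·0.33 + 12.1·0.81 + 57.6·0.66
  = 0.986 + 0.986 + 0.438 + 2.904 + 9.801 + 38.016 = 53.131 sq m sabins.
V = 147.9 m³. Required absorption A₂ = 0.161 × 147.9 / 0.20 = 119.059 sabins.
ΔA = A₂ − A₁ = 119.059 − 53.131 = 65.9 sabins.

65.9 sabins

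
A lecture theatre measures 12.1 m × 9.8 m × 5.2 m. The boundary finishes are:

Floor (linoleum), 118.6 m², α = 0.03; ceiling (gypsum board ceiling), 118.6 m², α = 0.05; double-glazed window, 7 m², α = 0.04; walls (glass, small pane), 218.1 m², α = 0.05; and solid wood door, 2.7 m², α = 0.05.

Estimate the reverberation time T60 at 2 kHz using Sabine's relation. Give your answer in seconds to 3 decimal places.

Equivalent absorption area: A = 118.6×0.03 + 118.6×0.05 + 7×0.04 + 218.1×0.05 + 2.7×0.05 = 20.808 m².
Room volume: 616.616 m³.
Sabine: RT60 = 0.161 × 616.616 / 20.808 = 4.771 s.

4.771 sec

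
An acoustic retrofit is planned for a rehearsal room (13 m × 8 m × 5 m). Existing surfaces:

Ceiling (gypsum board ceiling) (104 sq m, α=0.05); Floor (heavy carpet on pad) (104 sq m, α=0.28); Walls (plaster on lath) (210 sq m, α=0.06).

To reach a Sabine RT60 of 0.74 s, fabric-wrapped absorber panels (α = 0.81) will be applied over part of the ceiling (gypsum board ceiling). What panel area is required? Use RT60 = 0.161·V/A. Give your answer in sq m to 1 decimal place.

Equivalent absorption area: A₁ = 104*0.05 + 104*0.28 + 210*0.06 = 46.920 sq m.
V = 520 m³. Target absorption A₂ = 0.161 × 520 / 0.74 = 113.135 sabins.
Absorption to add: 113.135 − 46.920 = 66.215 sabins.
Net gain per sq m: Δα = 0.81 − 0.05 = 0.76.
Panel area = 66.215 / 0.76 = 87.1 sq m.

87.1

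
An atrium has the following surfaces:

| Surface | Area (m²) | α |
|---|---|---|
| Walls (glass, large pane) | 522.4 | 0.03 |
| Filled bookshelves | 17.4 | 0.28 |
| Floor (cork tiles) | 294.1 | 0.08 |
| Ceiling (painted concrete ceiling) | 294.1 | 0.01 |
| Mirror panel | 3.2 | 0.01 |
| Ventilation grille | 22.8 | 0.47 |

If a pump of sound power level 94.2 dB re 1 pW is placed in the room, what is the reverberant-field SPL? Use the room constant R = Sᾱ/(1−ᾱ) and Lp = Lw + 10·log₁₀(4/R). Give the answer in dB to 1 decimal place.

A = 57.761 sabins; S = 1154.0 m².
ᾱ = 57.761/1154.0 = 0.0501; R = Sᾱ/(1−ᾱ) = 57.761/(1−0.0501) = 60.807 m².
Lp = 94.2 + 10·log₁₀(4/60.807) = 94.2 + (-11.82) = 82.4 dB.

82.4 dB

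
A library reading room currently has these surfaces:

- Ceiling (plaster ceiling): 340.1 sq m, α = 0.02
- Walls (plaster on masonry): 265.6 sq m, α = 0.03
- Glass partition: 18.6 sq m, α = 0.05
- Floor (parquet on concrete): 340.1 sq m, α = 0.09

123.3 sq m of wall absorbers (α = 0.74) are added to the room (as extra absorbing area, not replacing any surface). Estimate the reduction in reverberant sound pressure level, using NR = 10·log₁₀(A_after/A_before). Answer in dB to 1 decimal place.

A_before = Σ Sᵢαᵢ = 340.1*0.02 + 265.6*0.03 + 18.6*0.05 + 340.1*0.09 = 46.309 sabins.
Treatment contributes 123.3·0.74 = 91.242 sabins.
New total A_after = 137.551 sabins.
Reduction = 10 log₁₀(A_after/A_before) = 10 log₁₀(2.9703) = 4.7 dB.

4.7 dB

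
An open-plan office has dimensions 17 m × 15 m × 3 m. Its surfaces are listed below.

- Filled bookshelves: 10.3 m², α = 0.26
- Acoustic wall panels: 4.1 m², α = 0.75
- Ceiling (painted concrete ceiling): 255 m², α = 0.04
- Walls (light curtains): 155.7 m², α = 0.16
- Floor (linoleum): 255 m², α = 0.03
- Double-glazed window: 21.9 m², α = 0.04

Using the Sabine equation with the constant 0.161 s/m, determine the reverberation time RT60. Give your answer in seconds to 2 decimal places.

Equivalent absorption area: A = 10.3*0.26 + 4.1*0.75 + 255*0.04 + 155.7*0.16 + 255*0.03 + 21.9*0.04 = 49.391 m².
V = 17·15·3 = 765 m³.
RT60 = 0.161 · V / A = 0.161 × 765 / 49.391 = 2.49 s.

2.49 seconds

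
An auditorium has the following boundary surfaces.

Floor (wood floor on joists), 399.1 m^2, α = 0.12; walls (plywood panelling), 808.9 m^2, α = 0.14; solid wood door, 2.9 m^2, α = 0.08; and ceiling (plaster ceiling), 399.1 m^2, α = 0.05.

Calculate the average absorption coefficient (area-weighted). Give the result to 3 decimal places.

0.113

Total surface area S = 1610.0 m^2.
A = 399.1·0.12 + 808.9·0.14 + 2.9·0.08 + 399.1·0.05 = 181.325 sabins.
ᾱ = A/S = 0.113.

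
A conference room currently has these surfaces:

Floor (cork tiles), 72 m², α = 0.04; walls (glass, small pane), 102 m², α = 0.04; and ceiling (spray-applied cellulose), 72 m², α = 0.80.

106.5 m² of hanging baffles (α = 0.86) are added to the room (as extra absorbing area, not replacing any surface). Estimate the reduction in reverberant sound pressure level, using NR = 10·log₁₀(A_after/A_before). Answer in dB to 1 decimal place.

3.8 dB

Equivalent absorption area: A_before = 72×0.04 + 102×0.04 + 72×0.80 = 64.560 m².
Treatment contributes 106.5·0.86 = 91.590 sabins.
New total A_after = 156.150 sabins.
Reduction = 10 log₁₀(A_after/A_before) = 10 log₁₀(2.4187) = 3.8 dB.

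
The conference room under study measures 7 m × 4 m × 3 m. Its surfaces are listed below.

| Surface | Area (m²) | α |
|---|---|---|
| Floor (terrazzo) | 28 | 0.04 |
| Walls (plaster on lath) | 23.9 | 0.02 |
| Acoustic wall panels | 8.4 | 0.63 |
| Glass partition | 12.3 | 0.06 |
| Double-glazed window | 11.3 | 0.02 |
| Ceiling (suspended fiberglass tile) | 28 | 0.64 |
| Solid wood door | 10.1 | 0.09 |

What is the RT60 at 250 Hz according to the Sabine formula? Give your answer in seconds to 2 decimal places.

0.51 s

Equivalent absorption area: A = 28*0.04 + 23.9*0.02 + 8.4*0.63 + 12.3*0.06 + 11.3*0.02 + 28*0.64 + 10.1*0.09 = 26.683 m².
Volume V = 7 × 4 × 3 = 84 m³.
RT60 = 0.161 · V / A = 0.161 × 84 / 26.683 = 0.51 s.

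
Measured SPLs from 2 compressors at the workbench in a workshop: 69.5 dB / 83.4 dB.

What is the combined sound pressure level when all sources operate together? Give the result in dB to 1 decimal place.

83.6 dB

Σ 10^(Lᵢ/10) = 2.277e+08.
Combined level = 10 log₁₀(2.277e+08) = 83.6 dB.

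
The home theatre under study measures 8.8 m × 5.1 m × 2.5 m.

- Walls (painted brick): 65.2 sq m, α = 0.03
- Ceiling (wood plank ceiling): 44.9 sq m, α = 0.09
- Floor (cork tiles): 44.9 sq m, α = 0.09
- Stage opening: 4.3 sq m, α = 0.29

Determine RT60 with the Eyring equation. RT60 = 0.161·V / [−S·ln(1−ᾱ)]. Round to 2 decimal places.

S = Σ Sᵢ = 159.3 sq m.
Σ(Sᵢαᵢ) = 65.2×0.03 + 44.9×0.09 + 44.9×0.09 + 4.3×0.29 = 11.285.
ᾱ = 11.285 / 159.3 = 0.0708.
Eyring denominator: −S ln(1−ᾱ) = 11.698.
V = 8.8 × 5.1 × 2.5 = 112.2 m³.
RT60 = 0.161 × 112.2 / 11.698 = 1.54 s.

1.54 s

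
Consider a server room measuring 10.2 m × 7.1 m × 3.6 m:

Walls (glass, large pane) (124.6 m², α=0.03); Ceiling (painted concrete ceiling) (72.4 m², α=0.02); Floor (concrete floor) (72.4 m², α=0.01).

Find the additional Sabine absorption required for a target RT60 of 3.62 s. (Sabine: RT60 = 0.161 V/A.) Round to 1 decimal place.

Equivalent absorption area: A₁ = 124.6·0.03 + 72.4·0.02 + 72.4·0.01 = 5.910 m².
V = 260.712 m³. Required absorption A₂ = 0.161 × 260.712 / 3.62 = 11.595 sabins.
ΔA = A₂ − A₁ = 11.595 − 5.910 = 5.7 sabins.

5.7 sabins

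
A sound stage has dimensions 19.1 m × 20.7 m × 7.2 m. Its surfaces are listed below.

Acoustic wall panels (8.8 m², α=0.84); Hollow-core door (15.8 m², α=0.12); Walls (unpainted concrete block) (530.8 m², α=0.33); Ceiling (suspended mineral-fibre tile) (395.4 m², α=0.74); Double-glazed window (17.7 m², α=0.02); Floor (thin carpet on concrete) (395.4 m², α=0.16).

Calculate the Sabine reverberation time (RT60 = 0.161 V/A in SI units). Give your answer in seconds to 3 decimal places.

A = Σ Sᵢαᵢ = 8.8·0.84 + 15.8·0.12 + 530.8·0.33 + 395.4·0.74 + 17.7·0.02 + 395.4·0.16 = 540.666 sabins.
Volume V = 19.1 × 20.7 × 7.2 = 2846.664 m³.
Sabine: RT60 = 0.161 × 2846.664 / 540.666 = 0.848 s.

0.848 s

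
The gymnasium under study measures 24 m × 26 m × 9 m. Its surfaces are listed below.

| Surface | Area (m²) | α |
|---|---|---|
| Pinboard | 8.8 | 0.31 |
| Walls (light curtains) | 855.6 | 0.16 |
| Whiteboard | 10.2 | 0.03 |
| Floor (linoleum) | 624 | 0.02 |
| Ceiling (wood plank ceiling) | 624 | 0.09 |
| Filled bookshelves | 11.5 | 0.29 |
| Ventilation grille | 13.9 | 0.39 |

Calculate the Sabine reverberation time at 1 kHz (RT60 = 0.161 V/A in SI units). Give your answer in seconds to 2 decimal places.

4.16 s

Total absorption A = 8.8*0.31 + 855.6*0.16 + 10.2*0.03 + 624*0.02 + 624*0.09 + 11.5*0.29 + 13.9*0.39
  = 2.728 + 136.896 + 0.306 + 12.480 + 56.160 + 3.335 + 5.421 = 217.326 m² sabins.
Volume V = 24 × 26 × 9 = 5616 m³.
RT60 = 0.161 · V / A = 0.161 × 5616 / 217.326 = 4.16 s.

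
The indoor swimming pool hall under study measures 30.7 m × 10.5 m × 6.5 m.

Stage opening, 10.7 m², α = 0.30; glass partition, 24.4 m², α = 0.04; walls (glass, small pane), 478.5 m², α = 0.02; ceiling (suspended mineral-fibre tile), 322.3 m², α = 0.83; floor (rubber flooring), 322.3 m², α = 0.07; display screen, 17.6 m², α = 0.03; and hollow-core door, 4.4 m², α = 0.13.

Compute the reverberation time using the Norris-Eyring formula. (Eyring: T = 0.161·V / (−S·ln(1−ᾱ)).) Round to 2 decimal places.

Total surface area S = 10.7 + 24.4 + 478.5 + 322.3 + 322.3 + 17.6 + 4.4 = 1180.2 m².
Absorption A = 10.7·0.30 + 24.4·0.04 + 478.5·0.02 + 322.3·0.83 + 322.3·0.07 + 17.6·0.03 + 4.4·0.13 = 304.926 sabins.
Mean coefficient ᾱ = A/S = 0.2584.
−S·ln(1−ᾱ) = −1180.2 × ln(1 − 0.2584) = 352.815.
V = 30.7 × 10.5 × 6.5 = 2095.275 m³.
T = 0.161·V/[−S·ln(1−ᾱ)] = 0.161·2095.275/352.815 = 0.96 s.

0.96 s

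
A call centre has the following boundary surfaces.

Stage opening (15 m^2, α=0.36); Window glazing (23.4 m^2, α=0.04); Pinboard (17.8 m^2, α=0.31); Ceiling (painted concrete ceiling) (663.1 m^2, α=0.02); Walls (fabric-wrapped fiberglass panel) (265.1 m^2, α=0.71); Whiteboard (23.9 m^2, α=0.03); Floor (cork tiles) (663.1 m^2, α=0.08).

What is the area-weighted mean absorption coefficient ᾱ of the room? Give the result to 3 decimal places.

0.160

Total surface area S = 1671.4 m^2.
Σ(Sᵢαᵢ) = 15·0.36 + 23.4·0.04 + 17.8·0.31 + 663.1·0.02 + 265.1·0.71 + 23.9·0.03 + 663.1·0.08 = 267.102.
ᾱ = A/S = 0.160.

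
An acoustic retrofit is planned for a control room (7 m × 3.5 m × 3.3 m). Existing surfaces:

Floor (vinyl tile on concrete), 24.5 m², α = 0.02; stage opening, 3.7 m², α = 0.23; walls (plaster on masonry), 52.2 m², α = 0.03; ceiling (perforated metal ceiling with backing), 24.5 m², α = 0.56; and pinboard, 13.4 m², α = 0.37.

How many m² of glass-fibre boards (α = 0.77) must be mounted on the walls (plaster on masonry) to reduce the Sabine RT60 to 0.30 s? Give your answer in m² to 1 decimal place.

29.5

Total absorption A₁ = 24.5×0.02 + 3.7×0.23 + 52.2×0.03 + 24.5×0.56 + 13.4×0.37
  = 0.490 + 0.851 + 1.566 + 13.720 + 4.958 = 21.585 m² sabins.
V = 80.85 m³. Target absorption A₂ = 0.161 × 80.85 / 0.30 = 43.389 sabins.
Absorption to add: 43.389 − 21.585 = 21.804 sabins.
Net gain per m²: Δα = 0.77 − 0.03 = 0.74.
Panel area = 21.804 / 0.74 = 29.5 m².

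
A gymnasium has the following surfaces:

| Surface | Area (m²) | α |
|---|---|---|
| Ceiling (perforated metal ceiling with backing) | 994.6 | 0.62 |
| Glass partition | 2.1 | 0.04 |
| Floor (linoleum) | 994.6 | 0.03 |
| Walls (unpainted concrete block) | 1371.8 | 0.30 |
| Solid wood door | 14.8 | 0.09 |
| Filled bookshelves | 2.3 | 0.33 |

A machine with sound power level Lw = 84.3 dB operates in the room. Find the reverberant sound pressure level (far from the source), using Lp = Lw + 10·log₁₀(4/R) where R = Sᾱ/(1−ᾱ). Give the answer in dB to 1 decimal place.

58.4 dB

A = 1060.205 sabins; S = 3380.2 m².
ᾱ = 0.3137, so room constant R = A/(1−ᾱ) = 1544.813 m².
Lp = 84.3 + 10·log₁₀(4/1544.813) = 84.3 + (-25.87) = 58.4 dB.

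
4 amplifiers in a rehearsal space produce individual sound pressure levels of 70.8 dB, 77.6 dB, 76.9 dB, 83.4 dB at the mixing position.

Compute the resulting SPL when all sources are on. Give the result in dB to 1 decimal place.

Sum in the linear (power) domain: Σ 10^(Lᵢ/10) = 10^(70.8/10) + 10^(77.6/10) + 10^(76.9/10) + 10^(83.4/10) = 3.373e+08.
Combined level = 10 log₁₀(3.373e+08) = 85.3 dB.

85.3 dB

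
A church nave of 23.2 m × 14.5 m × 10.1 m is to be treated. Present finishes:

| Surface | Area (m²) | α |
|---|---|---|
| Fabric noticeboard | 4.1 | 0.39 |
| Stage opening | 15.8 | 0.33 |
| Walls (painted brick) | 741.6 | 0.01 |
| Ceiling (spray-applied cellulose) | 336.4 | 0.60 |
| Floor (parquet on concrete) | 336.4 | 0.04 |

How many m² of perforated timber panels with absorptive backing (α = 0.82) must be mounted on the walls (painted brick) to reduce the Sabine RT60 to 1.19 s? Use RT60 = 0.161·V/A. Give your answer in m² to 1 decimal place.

284.1

Total absorption A₁ = 4.1*0.39 + 15.8*0.33 + 741.6*0.01 + 336.4*0.60 + 336.4*0.04
  = 1.599 + 5.214 + 7.416 + 201.840 + 13.456 = 229.525 m² sabins.
Required A₂ = 0.161·3397.64/1.19 = 459.681 sabins.
ΔA needed = 459.681 − 229.525 = 230.156 sabins.
Each m² of panel replacing the walls (painted brick) adds (0.82 − 0.01) = 0.81 sabins.
Area = ΔA/Δα = 230.156/0.81 = 284.1 m².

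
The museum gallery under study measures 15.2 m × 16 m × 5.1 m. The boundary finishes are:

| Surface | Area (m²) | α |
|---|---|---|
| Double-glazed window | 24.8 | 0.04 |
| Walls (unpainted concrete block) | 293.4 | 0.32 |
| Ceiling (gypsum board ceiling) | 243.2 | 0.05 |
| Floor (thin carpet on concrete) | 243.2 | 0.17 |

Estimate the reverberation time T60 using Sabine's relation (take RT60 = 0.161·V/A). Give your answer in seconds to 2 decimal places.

1.35 s

A = Σ Sᵢαᵢ = 24.8×0.04 + 293.4×0.32 + 243.2×0.05 + 243.2×0.17 = 148.384 sabins.
Volume V = 15.2 × 16 × 5.1 = 1240.32 m³.
Sabine: RT60 = 0.161 × 1240.32 / 148.384 = 1.35 s.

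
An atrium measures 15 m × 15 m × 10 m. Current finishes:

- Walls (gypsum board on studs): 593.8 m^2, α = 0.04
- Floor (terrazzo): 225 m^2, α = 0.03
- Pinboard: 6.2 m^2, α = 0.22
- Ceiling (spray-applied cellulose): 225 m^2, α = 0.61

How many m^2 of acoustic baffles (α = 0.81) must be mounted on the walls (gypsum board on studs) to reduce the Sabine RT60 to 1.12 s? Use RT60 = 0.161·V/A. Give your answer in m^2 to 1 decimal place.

A₁ = Σ Sᵢαᵢ = 593.8*0.04 + 225*0.03 + 6.2*0.22 + 225*0.61 = 169.116 sabins.
Required A₂ = 0.161·2250/1.12 = 323.437 sabins.
Absorption to add: 323.437 − 169.116 = 154.321 sabins.
Each m^2 of panel replacing the walls (gypsum board on studs) adds (0.81 − 0.04) = 0.77 sabins.
Area = ΔA/Δα = 154.321/0.77 = 200.4 m^2.

200.4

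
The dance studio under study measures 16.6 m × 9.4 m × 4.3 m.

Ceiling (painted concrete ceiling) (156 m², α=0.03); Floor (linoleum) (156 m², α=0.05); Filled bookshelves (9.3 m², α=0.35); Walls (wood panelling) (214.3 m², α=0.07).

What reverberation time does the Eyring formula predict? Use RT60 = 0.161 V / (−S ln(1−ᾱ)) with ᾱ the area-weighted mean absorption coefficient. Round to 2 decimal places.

3.41 sec

S = Σ Sᵢ = 535.6 m².
Σ(Sᵢαᵢ) = 156×0.03 + 156×0.05 + 9.3×0.35 + 214.3×0.07 = 30.736.
ᾱ = 30.736 / 535.6 = 0.0574.
−S·ln(1−ᾱ) = −535.6 × ln(1 − 0.0574) = 31.661.
V = 16.6 × 9.4 × 4.3 = 670.972 m³.
RT60 = 0.161 × 670.972 / 31.661 = 3.41 s.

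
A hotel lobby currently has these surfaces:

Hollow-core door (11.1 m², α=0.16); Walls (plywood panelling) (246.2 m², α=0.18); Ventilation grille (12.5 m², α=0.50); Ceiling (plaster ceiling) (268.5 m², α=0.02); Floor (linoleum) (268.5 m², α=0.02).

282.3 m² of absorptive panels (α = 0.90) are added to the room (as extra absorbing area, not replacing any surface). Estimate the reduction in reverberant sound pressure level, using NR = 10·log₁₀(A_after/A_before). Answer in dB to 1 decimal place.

7.0 dB

A_before = Σ Sᵢαᵢ = 11.1*0.16 + 246.2*0.18 + 12.5*0.50 + 268.5*0.02 + 268.5*0.02 = 63.082 sabins.
Added absorption = 282.3 × 0.90 = 254.070 sabins.
New total A_after = 317.152 sabins.
Reduction = 10 log₁₀(A_after/A_before) = 10 log₁₀(5.0276) = 7.0 dB.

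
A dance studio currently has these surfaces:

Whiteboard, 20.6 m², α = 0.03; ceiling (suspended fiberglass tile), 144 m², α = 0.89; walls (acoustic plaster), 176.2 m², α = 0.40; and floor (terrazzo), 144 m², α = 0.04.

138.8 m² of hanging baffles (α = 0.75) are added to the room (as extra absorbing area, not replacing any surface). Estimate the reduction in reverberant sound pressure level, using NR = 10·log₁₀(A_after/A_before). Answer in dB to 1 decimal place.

1.8 dB

Total absorption A_before = 20.6*0.03 + 144*0.89 + 176.2*0.40 + 144*0.04
  = 0.618 + 128.160 + 70.480 + 5.760 = 205.018 m² sabins.
Added absorption = 138.8 × 0.75 = 104.100 sabins.
New total A_after = 309.118 sabins.
Reduction = 10 log₁₀(A_after/A_before) = 10 log₁₀(1.5078) = 1.8 dB.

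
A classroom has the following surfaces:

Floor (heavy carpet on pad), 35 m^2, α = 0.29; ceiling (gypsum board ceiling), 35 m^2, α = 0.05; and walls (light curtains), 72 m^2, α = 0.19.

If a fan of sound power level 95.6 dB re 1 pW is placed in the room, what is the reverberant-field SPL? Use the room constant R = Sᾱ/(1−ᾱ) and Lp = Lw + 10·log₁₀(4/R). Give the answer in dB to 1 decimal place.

Σ(Sᵢαᵢ) = 35×0.29 + 35×0.05 + 72×0.19 = 25.580; total area S = 142.0 m^2.
ᾱ = 25.580/142.0 = 0.1801; R = Sᾱ/(1−ᾱ) = 25.580/(1−0.1801) = 31.199 m^2.
Lp = Lw + 10 log₁₀(4/R) = 95.6 -8.92 = 86.7 dB.

86.7 dB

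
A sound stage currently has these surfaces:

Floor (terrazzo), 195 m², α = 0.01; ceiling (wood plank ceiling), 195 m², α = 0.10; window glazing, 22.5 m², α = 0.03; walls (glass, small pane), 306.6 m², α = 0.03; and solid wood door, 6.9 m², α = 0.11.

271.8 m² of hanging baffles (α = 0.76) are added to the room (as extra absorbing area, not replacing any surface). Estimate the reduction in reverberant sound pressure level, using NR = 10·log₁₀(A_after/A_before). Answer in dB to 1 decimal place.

Total absorption A_before = 195×0.01 + 195×0.10 + 22.5×0.03 + 306.6×0.03 + 6.9×0.11
  = 1.950 + 19.500 + 0.675 + 9.198 + 0.759 = 32.082 m² sabins.
Added absorption = 271.8 × 0.76 = 206.568 sabins.
New total A_after = 238.650 sabins.
Reduction = 10 log₁₀(A_after/A_before) = 10 log₁₀(7.4388) = 8.7 dB.

8.7 dB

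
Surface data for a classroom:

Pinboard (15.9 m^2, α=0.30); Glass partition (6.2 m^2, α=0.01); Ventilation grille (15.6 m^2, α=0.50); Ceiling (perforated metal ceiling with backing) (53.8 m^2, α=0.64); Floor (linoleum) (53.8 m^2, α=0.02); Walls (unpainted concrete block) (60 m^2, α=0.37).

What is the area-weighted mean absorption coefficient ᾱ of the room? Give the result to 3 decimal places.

0.343

S = Σ Sᵢ = 15.9 + 6.2 + 15.6 + 53.8 + 53.8 + 60 = 205.3 m^2.
A = 15.9·0.30 + 6.2·0.01 + 15.6·0.50 + 53.8·0.64 + 53.8·0.02 + 60·0.37 = 70.340 sabins.
ᾱ = A/S = 0.343.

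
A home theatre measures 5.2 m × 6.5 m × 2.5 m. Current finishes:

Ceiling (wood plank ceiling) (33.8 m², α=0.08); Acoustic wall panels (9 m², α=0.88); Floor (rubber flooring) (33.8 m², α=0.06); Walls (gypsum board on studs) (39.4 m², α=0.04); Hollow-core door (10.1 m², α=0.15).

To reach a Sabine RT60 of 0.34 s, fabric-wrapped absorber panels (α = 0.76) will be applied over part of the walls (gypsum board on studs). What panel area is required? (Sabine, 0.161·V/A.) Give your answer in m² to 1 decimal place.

A₁ = Σ Sᵢαᵢ = 33.8*0.08 + 9*0.88 + 33.8*0.06 + 39.4*0.04 + 10.1*0.15 = 15.743 sabins.
V = 84.5 m³. Target absorption A₂ = 0.161 × 84.5 / 0.34 = 40.013 sabins.
Absorption to add: 40.013 − 15.743 = 24.270 sabins.
Each m² of panel replacing the walls (gypsum board on studs) adds (0.76 − 0.04) = 0.72 sabins.
Area = ΔA/Δα = 24.270/0.72 = 33.7 m².

33.7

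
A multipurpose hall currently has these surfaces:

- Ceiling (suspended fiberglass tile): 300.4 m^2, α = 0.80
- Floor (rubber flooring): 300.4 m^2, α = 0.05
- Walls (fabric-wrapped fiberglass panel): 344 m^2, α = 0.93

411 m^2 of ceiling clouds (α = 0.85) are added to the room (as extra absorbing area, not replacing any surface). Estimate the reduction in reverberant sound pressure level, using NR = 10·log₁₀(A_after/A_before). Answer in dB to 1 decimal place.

2.1 dB

A_before = Σ Sᵢαᵢ = 300.4·0.80 + 300.4·0.05 + 344·0.93 = 575.260 sabins.
Added absorption = 411 × 0.85 = 349.350 sabins.
A_after = 575.260 + 349.350 = 924.610 sabins.
NR = 10·log₁₀(924.610/575.260) = 2.1 dB.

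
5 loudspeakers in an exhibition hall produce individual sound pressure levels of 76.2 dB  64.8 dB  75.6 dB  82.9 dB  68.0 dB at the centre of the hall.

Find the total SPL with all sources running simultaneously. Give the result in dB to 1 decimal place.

Converting to relative power and adding: 10^(76.2/10) + 10^(64.8/10) + 10^(75.6/10) + 10^(82.9/10) + 10^(68.0/10) = 2.823e+08.
Combined level = 10 log₁₀(2.823e+08) = 84.5 dB.

84.5 dB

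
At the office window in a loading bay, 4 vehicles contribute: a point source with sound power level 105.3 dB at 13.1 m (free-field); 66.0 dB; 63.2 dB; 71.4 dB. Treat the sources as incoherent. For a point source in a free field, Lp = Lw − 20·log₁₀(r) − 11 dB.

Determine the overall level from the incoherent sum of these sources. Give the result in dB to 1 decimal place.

Source at 13.1 m: Lp = 105.3 − 20·log₁₀(13.1) − 11 = 72.0 dB.
Sum in the linear (power) domain: Σ 10^(Lᵢ/10) = 10^(72.0/10) + 10^(66.0/10) + 10^(63.2/10) + 10^(71.4/10) = 3.572e+07.
Combined level = 10 log₁₀(3.572e+07) = 75.5 dB.

75.5 dB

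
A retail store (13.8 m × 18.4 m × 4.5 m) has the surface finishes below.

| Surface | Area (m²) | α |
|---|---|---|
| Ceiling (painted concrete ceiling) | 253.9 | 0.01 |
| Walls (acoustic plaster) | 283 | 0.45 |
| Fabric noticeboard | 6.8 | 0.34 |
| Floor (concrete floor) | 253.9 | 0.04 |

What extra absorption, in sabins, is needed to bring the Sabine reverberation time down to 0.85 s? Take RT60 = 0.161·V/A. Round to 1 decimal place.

74.1 sabins

Total absorption A₁ = 253.9·0.01 + 283·0.45 + 6.8·0.34 + 253.9·0.04
  = 2.539 + 127.350 + 2.312 + 10.156 = 142.357 m² sabins.
V = 1142.64 m³. Required absorption A₂ = 0.161 × 1142.64 / 0.85 = 216.429 sabins.
Additional absorption ΔA = 216.429 − 142.357 = 74.1 sabins.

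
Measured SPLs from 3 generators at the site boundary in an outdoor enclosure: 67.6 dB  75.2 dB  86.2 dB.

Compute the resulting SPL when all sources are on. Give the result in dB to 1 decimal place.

86.6 dB

Sum in the linear (power) domain: Σ 10^(Lᵢ/10) = 10^(67.6/10) + 10^(75.2/10) + 10^(86.2/10) = 4.557e+08.
L_total = 10·log₁₀(4.557e+08) = 86.6 dB.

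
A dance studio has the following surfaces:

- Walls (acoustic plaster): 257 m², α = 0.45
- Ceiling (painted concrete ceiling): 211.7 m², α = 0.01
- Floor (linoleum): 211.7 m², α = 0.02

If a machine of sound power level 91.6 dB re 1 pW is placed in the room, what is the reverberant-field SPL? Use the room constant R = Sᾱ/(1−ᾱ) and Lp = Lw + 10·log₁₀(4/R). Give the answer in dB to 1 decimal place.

75.9 dB

Σ(Sᵢαᵢ) = 257·0.45 + 211.7·0.01 + 211.7·0.02 = 122.001; total area S = 680.4 m².
ᾱ = 122.001/680.4 = 0.1793; R = Sᾱ/(1−ᾱ) = 122.001/(1−0.1793) = 148.655 m².
Lp = 91.6 + 10·log₁₀(4/148.655) = 91.6 + (-15.70) = 75.9 dB.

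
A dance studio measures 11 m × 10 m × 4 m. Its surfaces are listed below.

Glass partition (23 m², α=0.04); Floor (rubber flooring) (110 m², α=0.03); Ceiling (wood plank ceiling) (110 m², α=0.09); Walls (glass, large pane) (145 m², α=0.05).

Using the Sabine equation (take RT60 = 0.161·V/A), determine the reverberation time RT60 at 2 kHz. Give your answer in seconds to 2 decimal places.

Summing Sᵢαᵢ: 0.920 + 3.300 + 9.900 + 7.250 → A = 21.370 sabins.
V = 11·10·4 = 440 m³.
RT60 = 0.161 · V / A = 0.161 × 440 / 21.370 = 3.31 s.

3.31 s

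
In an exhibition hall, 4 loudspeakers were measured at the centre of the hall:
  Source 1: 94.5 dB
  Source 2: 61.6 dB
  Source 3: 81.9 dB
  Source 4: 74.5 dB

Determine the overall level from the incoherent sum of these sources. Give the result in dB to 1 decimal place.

94.8 dB

Sum in the linear (power) domain: Σ 10^(Lᵢ/10) = 10^(94.5/10) + 10^(61.6/10) + 10^(81.9/10) + 10^(74.5/10) = 3.003e+09.
Combined level = 10 log₁₀(3.003e+09) = 94.8 dB.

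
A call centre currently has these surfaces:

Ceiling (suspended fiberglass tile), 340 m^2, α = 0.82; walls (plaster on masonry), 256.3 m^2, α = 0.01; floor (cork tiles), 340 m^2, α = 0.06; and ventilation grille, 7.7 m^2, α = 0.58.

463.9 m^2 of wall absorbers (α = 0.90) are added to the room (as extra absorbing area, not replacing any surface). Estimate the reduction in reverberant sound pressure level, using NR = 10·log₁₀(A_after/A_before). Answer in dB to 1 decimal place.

3.7 dB

A_before = Σ Sᵢαᵢ = 340·0.82 + 256.3·0.01 + 340·0.06 + 7.7·0.58 = 306.229 sabins.
Treatment contributes 463.9·0.90 = 417.510 sabins.
New total A_after = 723.739 sabins.
Reduction = 10 log₁₀(A_after/A_before) = 10 log₁₀(2.3634) = 3.7 dB.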